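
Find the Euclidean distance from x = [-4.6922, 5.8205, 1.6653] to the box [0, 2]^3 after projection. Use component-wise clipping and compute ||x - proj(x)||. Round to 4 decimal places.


Project each component onto [0, 2].
clip(-4.6922) = 0.0, clip(5.8205) = 2.0, clip(1.6653) = 1.6653
Projection = [0.0, 2.0, 1.6653]
Squared diffs: [22.0167, 14.5962, 0.0]
Distance = sqrt(36.6129) = 6.0509


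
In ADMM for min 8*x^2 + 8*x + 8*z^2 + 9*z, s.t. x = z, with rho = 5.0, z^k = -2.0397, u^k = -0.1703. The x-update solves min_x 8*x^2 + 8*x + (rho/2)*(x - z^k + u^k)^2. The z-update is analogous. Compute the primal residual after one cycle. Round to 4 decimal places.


ADMM iteration with rho = 5.0, z^k = -2.0397, u^k = -0.1703
Step 1: x-update.
Minimize 8*x^2 + 8*x + (5.0/2)*(x + 2.0397 - 0.1703)^2
FOC: (2*8 + 5.0)*x = -8 + 5.0*(-2.0397 + 0.1703)
x^{k+1} = -0.826
Step 2: z-update.
Minimize 8*z^2 + 9*z + (5.0/2)*(-0.826 - z - 0.1703)^2
FOC: (2*8 + 5.0)*z = -9 + 5.0*(-0.826 - 0.1703)
z^{k+1} = -0.6658
Step 3: u-update.
u^{k+1} = -0.1703 - 0.826 + 0.6658 = -0.3306
Step 4: Primal residual = |-0.826 + 0.6658| = 0.1603


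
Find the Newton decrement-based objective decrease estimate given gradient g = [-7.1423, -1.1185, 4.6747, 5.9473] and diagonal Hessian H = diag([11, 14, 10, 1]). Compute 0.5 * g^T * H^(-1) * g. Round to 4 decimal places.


Step 1: H is diagonal, so H^(-1) * g = [-0.6493, -0.0799, 0.4675, 5.9473].
Step 2: g^T H^(-1) g = sum_i g_i^2 / H_ii
  = (-7.1423)^2/11 + (-1.1185)^2/14 + (4.6747)^2/10 + (5.9473)^2/1
  = 4.6375 + 0.0894 + 2.1853 + 35.3704 = 42.2825
Step 3: Objective decrease = 0.5 * g^T H^(-1) g = 21.1413


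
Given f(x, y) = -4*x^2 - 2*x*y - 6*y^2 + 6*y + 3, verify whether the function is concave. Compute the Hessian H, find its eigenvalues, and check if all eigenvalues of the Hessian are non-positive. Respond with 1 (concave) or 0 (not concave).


The Hessian of f(x,y) = -4*x^2 - 2*x*y - 6*y^2 + 6*y + 3 is:
H = [[-8, -2], [-2, -12]]
Trace = -8 - 12 = -20
Determinant = -8*-12 - (-2)^2 = 92
Discriminant = (-20)^2 - 4*92 = 32.0
Eigenvalues: lambda_1 = -12.8284, lambda_2 = -7.1716
The function is concave.

1


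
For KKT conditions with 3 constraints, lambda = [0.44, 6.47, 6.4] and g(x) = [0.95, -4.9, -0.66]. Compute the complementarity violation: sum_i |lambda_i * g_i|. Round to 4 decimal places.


KKT complementary slackness check:
lambda_1 * g_1 = 0.44 * 0.95 = 0.418
lambda_2 * g_2 = 6.47 * -4.9 = -31.703
lambda_3 * g_3 = 6.4 * -0.66 = -4.224
Total violation = 0.418 + 31.703 + 4.224 = 36.345


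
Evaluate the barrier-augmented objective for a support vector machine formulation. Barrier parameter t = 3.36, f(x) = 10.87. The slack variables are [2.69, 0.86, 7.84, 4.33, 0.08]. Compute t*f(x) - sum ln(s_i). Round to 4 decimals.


Step 1: Compute log-barrier.
ln values: [0.9895, -0.1508, 2.0592, 1.4656, -2.5257]
phi = -(0.9895 - 0.1508 + 2.0592 + 1.4656 - 2.5257) = -1.8378
Step 2: Compute augmented objective.
t*f(x) = 3.36*10.87 = 36.5232
Total = 36.5232 - 1.8378 = 34.6854


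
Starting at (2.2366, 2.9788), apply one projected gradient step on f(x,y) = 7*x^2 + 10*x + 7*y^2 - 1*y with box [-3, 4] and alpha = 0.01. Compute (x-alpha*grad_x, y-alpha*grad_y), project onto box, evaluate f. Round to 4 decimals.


Step 1: Compute gradient at (2.2366, 2.9788).
grad_x = 2*7*2.2366 + 10 = 41.3124
grad_y = 2*7*2.9788 - 1 = 40.7032
Step 2: Gradient step.
x_raw = 2.2366 - 0.01*41.3124 = 1.8235
y_raw = 2.9788 - 0.01*40.7032 = 2.5718
Step 3: Project onto [-3, 4].
x_proj = clip(1.8235) = 1.8235
y_proj = clip(2.5718) = 2.5718
Step 4: Evaluate f.
f(1.8235, 2.5718) = 85.2364


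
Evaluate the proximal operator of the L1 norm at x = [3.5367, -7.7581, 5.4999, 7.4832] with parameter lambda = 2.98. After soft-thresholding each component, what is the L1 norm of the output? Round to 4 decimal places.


Soft-thresholding with lambda = 2.98:
prox(3.5367) = sign(3.5367)*max(|3.5367| - 2.98, 0) = 0.5567
prox(-7.7581) = sign(-7.7581)*max(|-7.7581| - 2.98, 0) = -4.7781
prox(5.4999) = sign(5.4999)*max(|5.4999| - 2.98, 0) = 2.5199
prox(7.4832) = sign(7.4832)*max(|7.4832| - 2.98, 0) = 4.5032
prox(x) = [0.5567, -4.7781, 2.5199, 4.5032]
||prox(x)||_1 = 0.5567 + 4.7781 + 2.5199 + 4.5032 = 12.3579


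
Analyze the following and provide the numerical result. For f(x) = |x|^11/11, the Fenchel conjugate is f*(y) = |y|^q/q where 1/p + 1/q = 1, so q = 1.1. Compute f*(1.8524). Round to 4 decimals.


The conjugate exponent q satisfies 1/p + 1/q = 1.
p = 11, so q = 11/(11 - 1) = 1.1
|y|^q = 1.8524^1.1 = 1.9702
f*(1.8524) = 1.9702 / 1.1 = 1.7911


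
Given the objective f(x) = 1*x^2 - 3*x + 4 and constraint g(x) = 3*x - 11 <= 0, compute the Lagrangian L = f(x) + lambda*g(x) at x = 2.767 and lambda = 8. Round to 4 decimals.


Step 1: Evaluate f(x).
f(2.767) = 1*2.767^2 - 3*2.767 + 4 = 3.3553
Step 2: Evaluate g(x).
g(2.767) = 3*2.767 - 11 = -2.699
Step 3: Compute Lagrangian.
L = 3.3553 + 8*-2.699 = -18.2367


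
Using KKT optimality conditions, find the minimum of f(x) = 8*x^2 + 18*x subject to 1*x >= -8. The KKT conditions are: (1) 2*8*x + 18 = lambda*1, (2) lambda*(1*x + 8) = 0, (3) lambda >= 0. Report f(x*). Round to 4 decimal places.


Step 1: Try lambda = 0 (constraint inactive).
Stationarity: 2*8*x + 18 = 0
x* = -18/(2*8) = -1.125
Check constraint: 1*-1.125 = -1.125 >= -8 -- satisfied.
Step 2: Compute optimal value.
f(x*) = 8*(-1.125)^2 + 18*(-1.125) = -10.125


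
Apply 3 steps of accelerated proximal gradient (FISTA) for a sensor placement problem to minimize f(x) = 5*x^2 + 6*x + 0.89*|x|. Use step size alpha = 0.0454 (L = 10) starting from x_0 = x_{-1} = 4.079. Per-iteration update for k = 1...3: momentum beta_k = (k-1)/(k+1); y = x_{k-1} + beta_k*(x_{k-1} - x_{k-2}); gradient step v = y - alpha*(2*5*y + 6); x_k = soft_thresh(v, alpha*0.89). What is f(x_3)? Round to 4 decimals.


FISTA on f(x) = 5*x^2 + 6*x + 0.89*|x|
L = 10, alpha = 0.0454
Iteration 1: beta = 0.0, y = 4.079 + 0.0*(4.079 - 4.079) = 4.079
  grad(y) = 46.79, v = y - alpha*grad = 1.9547
  prox(v) = soft_thresh(1.9547, 0.0404) = 1.9143
Iteration 2: beta = 0.3333, y = 1.9143 + 0.3333*(1.9143 - 4.079) = 1.1928
  grad(y) = 17.9277, v = y - alpha*grad = 0.3789
  prox(v) = soft_thresh(0.3789, 0.0404) = 0.3384
Iteration 3: beta = 0.5, y = 0.3384 + 0.5*(0.3384 - 1.9143) = -0.4495
  grad(y) = 1.5051, v = y - alpha*grad = -0.5178
  prox(v) = soft_thresh(-0.5178, 0.0404) = -0.4774
f(x_3) = 5*(-0.4774)^2 + 6*(-0.4774) + 0.89*|-0.4774| = -1.3


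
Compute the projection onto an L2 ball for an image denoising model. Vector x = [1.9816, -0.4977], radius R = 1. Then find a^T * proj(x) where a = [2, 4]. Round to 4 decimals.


Step 1: Compute ||x|| (intermediates to 6 decimals).
||x|| = sqrt(1.9816^2 + (-0.4977)^2) = 2.043146
Step 2: Project.
Since ||x|| > R, scale = R/||x|| = 1/2.043146 = 0.489441, proj(x) = scale * x
proj(x) = [0.969876, -0.243595]
Step 3: Dot product.
a^T * proj(x) = 2*0.969876 + 4*(-0.243595) = 0.9654


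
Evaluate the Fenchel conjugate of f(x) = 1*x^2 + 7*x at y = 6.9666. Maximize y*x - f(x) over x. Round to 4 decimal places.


f*(y) = sup_x {y*x - a*x^2 - b*x} = sup_x {(y-b)*x - a*x^2}
FOC: (y - b) - 2a*x = 0 => x* = (y - b)/(2a)
x* = (6.9666 - 7)/(2*1) = -0.0167
f*(6.9666) = (y-b)^2/(4a) = (6.9666 - 7)^2/(4*1)
= 0.0011/4 = 0.0003


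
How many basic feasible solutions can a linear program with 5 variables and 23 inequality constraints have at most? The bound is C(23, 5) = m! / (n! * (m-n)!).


Each vertex corresponds to some choice of n active constraints out of m, so the number of vertices is at most C(m, n) = m! / (n!(m-n)!).
m = 23, n = 5
Numerator: 23 * 22 * 21 * 20 * 19
Denominator: 5! = 120
C(23, 5) = 33649


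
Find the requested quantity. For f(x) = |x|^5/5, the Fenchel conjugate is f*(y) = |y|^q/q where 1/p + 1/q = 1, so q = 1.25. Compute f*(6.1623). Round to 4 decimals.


The conjugate exponent q satisfies 1/p + 1/q = 1.
p = 5, so q = 5/(5 - 1) = 1.25
|y|^q = 6.1623^1.25 = 9.7091
f*(6.1623) = 9.7091 / 1.25 = 7.7673


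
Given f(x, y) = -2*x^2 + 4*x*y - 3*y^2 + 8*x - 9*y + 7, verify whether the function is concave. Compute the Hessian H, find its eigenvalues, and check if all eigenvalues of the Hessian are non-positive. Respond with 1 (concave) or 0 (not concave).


The Hessian of f(x,y) = -2*x^2 + 4*x*y - 3*y^2 + 8*x - 9*y + 7 is:
H = [[-4, 4], [4, -6]]
Trace = -4 - 6 = -10
Determinant = -4*-6 - (4)^2 = 8
Discriminant = (-10)^2 - 4*8 = 68.0
Eigenvalues: lambda_1 = -9.1231, lambda_2 = -0.8769
The function is concave.

1


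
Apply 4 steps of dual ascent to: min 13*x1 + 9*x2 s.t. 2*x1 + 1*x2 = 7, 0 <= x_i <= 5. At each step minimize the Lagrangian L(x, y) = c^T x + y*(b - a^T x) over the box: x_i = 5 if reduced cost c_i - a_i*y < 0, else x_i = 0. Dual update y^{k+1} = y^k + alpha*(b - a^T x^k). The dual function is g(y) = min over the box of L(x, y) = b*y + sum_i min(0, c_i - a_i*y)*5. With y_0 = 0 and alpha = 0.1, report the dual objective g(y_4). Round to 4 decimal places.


Dual ascent for LP: min 13*x1 + 9*x2, 2*x1 + 1*x2 = 7, 0 <= x_i <= 5
Step 1: y^k = 0.0, reduced costs: (13.0, 9.0)
  x^k = (0.0, 0.0), subgradient = b - a^T x = 7.0
  y^{k+1} = 0.0 + 0.1*7.0 = 0.7
Step 2: y^k = 0.7, reduced costs: (11.6, 8.3)
  x^k = (0.0, 0.0), subgradient = b - a^T x = 7.0
  y^{k+1} = 0.7 + 0.1*7.0 = 1.4
Step 3: y^k = 1.4, reduced costs: (10.2, 7.6)
  x^k = (0.0, 0.0), subgradient = b - a^T x = 7.0
  y^{k+1} = 1.4 + 0.1*7.0 = 2.1
Step 4: y^k = 2.1, reduced costs: (8.8, 6.9)
  x^k = (0.0, 0.0), subgradient = b - a^T x = 7.0
  y^{k+1} = 2.1 + 0.1*7.0 = 2.8
Dual objective at y_4 = 2.8: reduced costs (7.4, 6.2), box minimizer x = (0.0, 0.0)
g(y_4) = b*y + (c1 - a1*y)*x1 + (c2 - a2*y)*x2 = 7*2.8 + 7.4*0.0 + 6.2*0.0 = 19.6 + 0.0 + 0.0 = 19.6


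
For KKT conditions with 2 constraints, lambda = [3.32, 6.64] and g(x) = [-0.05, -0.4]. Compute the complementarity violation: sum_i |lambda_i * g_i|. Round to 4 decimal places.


KKT complementary slackness check:
lambda_1 * g_1 = 3.32 * -0.05 = -0.166
lambda_2 * g_2 = 6.64 * -0.4 = -2.656
Total violation = 0.166 + 2.656 = 2.822


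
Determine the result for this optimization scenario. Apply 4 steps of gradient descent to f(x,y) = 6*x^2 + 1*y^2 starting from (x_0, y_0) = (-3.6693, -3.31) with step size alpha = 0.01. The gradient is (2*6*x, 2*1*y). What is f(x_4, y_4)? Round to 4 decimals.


Gradient descent on f(x,y) = 6*x^2 + 1*y^2.
Starting point: (-3.6693, -3.31), alpha = 0.01
Step 1: grad_x = 2*6*-3.6693 = -44.0316, grad_y = 2*1*-3.31 = -6.62
  x_1 = -3.6693 - 0.01*-44.0316 = -3.229
  y_1 = -3.31 - 0.01*-6.62 = -3.2438
Step 2: grad_x = 2*6*-3.229 = -38.7478, grad_y = 2*1*-3.2438 = -6.4876
  x_2 = -3.229 - 0.01*-38.7478 = -2.8415
  y_2 = -3.2438 - 0.01*-6.4876 = -3.1789
Step 3: grad_x = 2*6*-2.8415 = -34.0981, grad_y = 2*1*-3.1789 = -6.3578
  x_3 = -2.8415 - 0.01*-34.0981 = -2.5005
  y_3 = -3.1789 - 0.01*-6.3578 = -3.1153
Step 4: grad_x = 2*6*-2.5005 = -30.0063, grad_y = 2*1*-3.1153 = -6.2307
  x_4 = -2.5005 - 0.01*-30.0063 = -2.2005
  y_4 = -3.1153 - 0.01*-6.2307 = -3.053
f(-2.2005, -3.053) = 6*(-2.2005)^2 + 1*(-3.053)^2 = 38.3732


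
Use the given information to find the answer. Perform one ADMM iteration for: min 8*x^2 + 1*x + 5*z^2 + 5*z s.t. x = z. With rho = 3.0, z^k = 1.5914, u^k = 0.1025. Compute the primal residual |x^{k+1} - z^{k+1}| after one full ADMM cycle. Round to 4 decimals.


ADMM iteration with rho = 3.0, z^k = 1.5914, u^k = 0.1025
Step 1: x-update.
Minimize 8*x^2 + 1*x + (3.0/2)*(x - 1.5914 + 0.1025)^2
FOC: (2*8 + 3.0)*x = -1 + 3.0*(1.5914 - 0.1025)
x^{k+1} = 0.1825
Step 2: z-update.
Minimize 5*z^2 + 5*z + (3.0/2)*(0.1825 - z + 0.1025)^2
FOC: (2*5 + 3.0)*z = -5 + 3.0*(0.1825 + 0.1025)
z^{k+1} = -0.3189
Step 3: u-update.
u^{k+1} = 0.1025 + 0.1825 + 0.3189 = 0.6038
Step 4: Primal residual = |0.1825 + 0.3189| = 0.5013


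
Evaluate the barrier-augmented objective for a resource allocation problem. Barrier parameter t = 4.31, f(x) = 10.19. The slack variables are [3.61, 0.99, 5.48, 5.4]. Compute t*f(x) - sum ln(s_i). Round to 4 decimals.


Step 1: Compute log-barrier.
ln values: [1.2837, -0.0101, 1.7011, 1.6864]
phi = -(1.2837 - 0.0101 + 1.7011 + 1.6864) = -4.6612
Step 2: Compute augmented objective.
t*f(x) = 4.31*10.19 = 43.9189
Total = 43.9189 - 4.6612 = 39.2577


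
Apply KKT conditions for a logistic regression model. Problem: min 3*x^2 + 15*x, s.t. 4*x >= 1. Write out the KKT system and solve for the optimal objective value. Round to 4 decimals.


Step 1: Try lambda = 0 (constraint inactive).
x_unc = -15/(2*3) = -2.5
Check: 4*-2.5 = -10.0 < 1 -- violated!
Step 2: Constraint must be active: 4*x = 1
x* = 1/4 = 0.25
lambda = (2*3*0.25 + 15)/4 = 4.125
Step 3: Compute optimal value.
f(x*) = 3*0.25^2 + 15*0.25 = 3.9375


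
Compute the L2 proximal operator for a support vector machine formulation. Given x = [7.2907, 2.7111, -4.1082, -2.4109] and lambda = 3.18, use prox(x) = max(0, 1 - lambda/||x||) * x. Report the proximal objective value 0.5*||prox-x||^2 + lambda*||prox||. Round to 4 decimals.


Step 1: Compute ||x||.
||x|| = 9.1211
Step 2: Compute scaling factor.
scale = max(0, 1 - 3.18/9.1211) = 0.6514
Step 3: prox(x) = [4.7488, 1.7659, -2.6759, -1.5704]
||prox(x)|| = 5.9411
Step 4: Proximal objective.
0.5*||prox-x||^2 = 5.0562
lambda*||prox|| = 18.8927
Total = 23.9488


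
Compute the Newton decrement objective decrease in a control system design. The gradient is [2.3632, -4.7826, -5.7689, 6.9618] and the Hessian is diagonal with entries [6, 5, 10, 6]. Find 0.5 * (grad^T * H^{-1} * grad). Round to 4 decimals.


Step 1: H is diagonal, so H^(-1) * g = [0.3939, -0.9565, -0.5769, 1.1603].
Step 2: g^T H^(-1) g = sum_i g_i^2 / H_ii
  = (2.3632)^2/6 + (-4.7826)^2/5 + (-5.7689)^2/10 + (6.9618)^2/6
  = 0.9308 + 4.5747 + 3.328 + 8.0778 = 16.9112
Step 3: Objective decrease = 0.5 * g^T H^(-1) g = 8.4556


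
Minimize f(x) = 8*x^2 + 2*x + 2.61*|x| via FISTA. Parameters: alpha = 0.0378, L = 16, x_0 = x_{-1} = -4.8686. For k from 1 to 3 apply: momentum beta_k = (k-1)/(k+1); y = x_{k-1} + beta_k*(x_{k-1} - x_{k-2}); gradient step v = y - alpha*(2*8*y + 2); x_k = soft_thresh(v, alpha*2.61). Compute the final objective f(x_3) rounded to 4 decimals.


FISTA on f(x) = 8*x^2 + 2*x + 2.61*|x|
L = 16, alpha = 0.0378
Iteration 1: beta = 0.0, y = -4.8686 + 0.0*(-4.8686 + 4.8686) = -4.8686
  grad(y) = -75.8976, v = y - alpha*grad = -1.9997
  prox(v) = soft_thresh(-1.9997, 0.0987) = -1.901
Iteration 2: beta = 0.3333, y = -1.901 + 0.3333*(-1.901 + 4.8686) = -0.9118
  grad(y) = -12.5891, v = y - alpha*grad = -0.436
  prox(v) = soft_thresh(-0.436, 0.0987) = -0.3373
Iteration 3: beta = 0.5, y = -0.3373 + 0.5*(-0.3373 + 1.901) = 0.4446
  grad(y) = 9.1131, v = y - alpha*grad = 0.1001
  prox(v) = soft_thresh(0.1001, 0.0987) = 0.0014
f(x_3) = 8*0.0014^2 + 2*0.0014 + 2.61*|0.0014| = 0.0066


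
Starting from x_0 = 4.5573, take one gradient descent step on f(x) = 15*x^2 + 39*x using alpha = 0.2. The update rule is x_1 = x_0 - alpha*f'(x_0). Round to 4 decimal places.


We compute the gradient at x_0 and apply the update.
f'(x) = 30*x + 39
f'(4.5573) = 30*4.5573 + 39 = 175.719
x_1 = 4.5573 - 0.2*175.719 = -30.5865


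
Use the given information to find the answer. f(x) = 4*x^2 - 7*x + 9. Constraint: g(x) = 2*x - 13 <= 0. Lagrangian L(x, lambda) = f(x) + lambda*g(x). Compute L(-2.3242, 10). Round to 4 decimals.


Step 1: Evaluate f(x).
f(-2.3242) = 4*(-2.3242)^2 - 7*(-2.3242) + 9 = 46.877
Step 2: Evaluate g(x).
g(-2.3242) = 2*-2.3242 - 13 = -17.6484
Step 3: Compute Lagrangian.
L = 46.877 + 10*-17.6484 = -129.607


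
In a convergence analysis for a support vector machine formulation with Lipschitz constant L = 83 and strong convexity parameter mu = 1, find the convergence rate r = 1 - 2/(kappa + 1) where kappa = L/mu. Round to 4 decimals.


Step 1: Compute the condition number.
kappa = L/mu = 83/1 = 83.0
Step 2: Compute the convergence rate.
r = 1 - 2/(kappa + 1) = 1 - 2*mu/(L + mu) = (L - mu)/(L + mu) = 82/84 = 0.9762


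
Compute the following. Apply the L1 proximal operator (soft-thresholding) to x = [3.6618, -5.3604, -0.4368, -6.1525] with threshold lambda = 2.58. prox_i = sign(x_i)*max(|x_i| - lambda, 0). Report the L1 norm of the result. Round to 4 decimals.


Soft-thresholding with lambda = 2.58:
prox(3.6618) = sign(3.6618)*max(|3.6618| - 2.58, 0) = 1.0818
prox(-5.3604) = sign(-5.3604)*max(|-5.3604| - 2.58, 0) = -2.7804
prox(-0.4368) = sign(-0.4368)*max(|-0.4368| - 2.58, 0) = 0.0
prox(-6.1525) = sign(-6.1525)*max(|-6.1525| - 2.58, 0) = -3.5725
prox(x) = [1.0818, -2.7804, 0.0, -3.5725]
||prox(x)||_1 = 1.0818 + 2.7804 + 0.0 + 3.5725 = 7.4347


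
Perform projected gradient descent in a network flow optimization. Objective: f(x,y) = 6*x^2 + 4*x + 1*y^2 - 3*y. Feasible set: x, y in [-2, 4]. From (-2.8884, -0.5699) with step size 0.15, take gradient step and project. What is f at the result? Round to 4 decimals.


Step 1: Compute gradient at (-2.8884, -0.5699).
grad_x = 2*6*-2.8884 + 4 = -30.6608
grad_y = 2*1*-0.5699 - 3 = -4.1398
Step 2: Gradient step.
x_raw = -2.8884 - 0.15*-30.6608 = 1.7107
y_raw = -0.5699 - 0.15*-4.1398 = 0.0511
Step 3: Project onto [-2, 4].
x_proj = clip(1.7107) = 1.7107
y_proj = clip(0.0511) = 0.0511
Step 4: Evaluate f.
f(1.7107, 0.0511) = 24.2517


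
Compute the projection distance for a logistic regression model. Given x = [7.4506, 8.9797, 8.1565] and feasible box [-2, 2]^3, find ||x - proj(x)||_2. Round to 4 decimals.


Project each component onto [-2, 2].
clip(7.4506) = 2.0, clip(8.9797) = 2.0, clip(8.1565) = 2.0
Projection = [2.0, 2.0, 2.0]
Squared diffs: [29.709, 48.7162, 37.9025]
Distance = sqrt(116.3277) = 10.7855


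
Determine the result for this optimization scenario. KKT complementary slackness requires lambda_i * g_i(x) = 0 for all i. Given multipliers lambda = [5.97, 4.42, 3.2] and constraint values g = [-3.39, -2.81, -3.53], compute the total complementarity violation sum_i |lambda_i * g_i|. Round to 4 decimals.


KKT complementary slackness check:
lambda_1 * g_1 = 5.97 * -3.39 = -20.2383
lambda_2 * g_2 = 4.42 * -2.81 = -12.4202
lambda_3 * g_3 = 3.2 * -3.53 = -11.296
Total violation = 20.2383 + 12.4202 + 11.296 = 43.9545


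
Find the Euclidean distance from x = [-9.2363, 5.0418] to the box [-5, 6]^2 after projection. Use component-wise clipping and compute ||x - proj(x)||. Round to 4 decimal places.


Project each component onto [-5, 6].
clip(-9.2363) = -5.0, clip(5.0418) = 5.0418
Projection = [-5.0, 5.0418]
Squared diffs: [17.9462, 0.0]
Distance = sqrt(17.9462) = 4.2363


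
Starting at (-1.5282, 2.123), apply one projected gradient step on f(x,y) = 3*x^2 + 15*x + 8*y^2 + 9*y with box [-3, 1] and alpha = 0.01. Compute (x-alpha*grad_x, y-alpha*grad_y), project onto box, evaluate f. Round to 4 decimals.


Step 1: Compute gradient at (-1.5282, 2.123).
grad_x = 2*3*-1.5282 + 15 = 5.8308
grad_y = 2*8*2.123 + 9 = 42.968
Step 2: Gradient step.
x_raw = -1.5282 - 0.01*5.8308 = -1.5865
y_raw = 2.123 - 0.01*42.968 = 1.6933
Step 3: Project onto [-3, 1].
x_proj = clip(-1.5865) = -1.5865
y_proj = clip(1.6933) = 1.0
Step 4: Evaluate f.
f(-1.5865, 1.0) = 0.7534


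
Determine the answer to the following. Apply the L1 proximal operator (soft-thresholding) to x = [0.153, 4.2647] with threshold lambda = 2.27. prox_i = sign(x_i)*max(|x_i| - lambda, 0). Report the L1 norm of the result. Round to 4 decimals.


Soft-thresholding with lambda = 2.27:
prox(0.153) = sign(0.153)*max(|0.153| - 2.27, 0) = 0.0
prox(4.2647) = sign(4.2647)*max(|4.2647| - 2.27, 0) = 1.9947
prox(x) = [0.0, 1.9947]
||prox(x)||_1 = 0.0 + 1.9947 = 1.9947


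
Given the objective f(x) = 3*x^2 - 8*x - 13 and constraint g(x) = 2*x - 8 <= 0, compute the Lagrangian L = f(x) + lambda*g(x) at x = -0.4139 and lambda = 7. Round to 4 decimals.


Step 1: Evaluate f(x).
f(-0.4139) = 3*(-0.4139)^2 - 8*(-0.4139) - 13 = -9.1749
Step 2: Evaluate g(x).
g(-0.4139) = 2*-0.4139 - 8 = -8.8278
Step 3: Compute Lagrangian.
L = -9.1749 + 7*-8.8278 = -70.9695


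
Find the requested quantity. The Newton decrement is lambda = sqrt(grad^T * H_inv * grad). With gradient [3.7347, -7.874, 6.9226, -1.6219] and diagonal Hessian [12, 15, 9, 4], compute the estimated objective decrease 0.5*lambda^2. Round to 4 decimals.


Step 1: H is diagonal, so H^(-1) * g = [0.3112, -0.5249, 0.7692, -0.4055].
Step 2: g^T H^(-1) g = sum_i g_i^2 / H_ii
  = (3.7347)^2/12 + (-7.874)^2/15 + (6.9226)^2/9 + (-1.6219)^2/4
  = 1.1623 + 4.1333 + 5.3247 + 0.6576 = 11.278
Step 3: Objective decrease = 0.5 * g^T H^(-1) g = 5.639


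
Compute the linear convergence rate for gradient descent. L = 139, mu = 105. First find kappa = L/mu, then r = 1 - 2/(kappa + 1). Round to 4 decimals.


Step 1: Compute the condition number.
kappa = L/mu = 139/105 = 1.3238
Step 2: Compute the convergence rate.
r = 1 - 2/(kappa + 1) = 1 - 2*mu/(L + mu) = (L - mu)/(L + mu) = 34/244 = 0.1393


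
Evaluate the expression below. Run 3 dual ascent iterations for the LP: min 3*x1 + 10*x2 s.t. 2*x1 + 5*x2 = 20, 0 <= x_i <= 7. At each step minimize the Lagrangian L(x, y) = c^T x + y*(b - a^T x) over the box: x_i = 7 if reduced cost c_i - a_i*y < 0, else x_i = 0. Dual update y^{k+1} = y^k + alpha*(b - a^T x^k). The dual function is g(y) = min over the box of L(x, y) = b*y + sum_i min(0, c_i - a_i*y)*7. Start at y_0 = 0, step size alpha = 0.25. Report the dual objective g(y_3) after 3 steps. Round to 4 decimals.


Dual ascent for LP: min 3*x1 + 10*x2, 2*x1 + 5*x2 = 20, 0 <= x_i <= 7
Step 1: y^k = 0.0, reduced costs: (3.0, 10.0)
  x^k = (0.0, 0.0), subgradient = b - a^T x = 20.0
  y^{k+1} = 0.0 + 0.25*20.0 = 5.0
Step 2: y^k = 5.0, reduced costs: (-7.0, -15.0)
  x^k = (7.0, 7.0), subgradient = b - a^T x = -29.0
  y^{k+1} = 5.0 + 0.25*-29.0 = -2.25
Step 3: y^k = -2.25, reduced costs: (7.5, 21.25)
  x^k = (0.0, 0.0), subgradient = b - a^T x = 20.0
  y^{k+1} = -2.25 + 0.25*20.0 = 2.75
Dual objective at y_3 = 2.75: reduced costs (-2.5, -3.75), box minimizer x = (7.0, 7.0)
g(y_3) = b*y + (c1 - a1*y)*x1 + (c2 - a2*y)*x2 = 20*2.75 + (-2.5)*7.0 + (-3.75)*7.0 = 55.0 - 17.5 - 26.25 = 11.25


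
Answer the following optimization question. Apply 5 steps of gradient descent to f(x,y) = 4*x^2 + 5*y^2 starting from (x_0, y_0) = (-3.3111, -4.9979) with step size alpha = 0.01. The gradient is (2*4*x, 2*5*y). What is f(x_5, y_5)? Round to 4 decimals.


Gradient descent on f(x,y) = 4*x^2 + 5*y^2.
Starting point: (-3.3111, -4.9979), alpha = 0.01
Step 1: grad_x = 2*4*-3.3111 = -26.4888, grad_y = 2*5*-4.9979 = -49.979
  x_1 = -3.3111 - 0.01*-26.4888 = -3.0462
  y_1 = -4.9979 - 0.01*-49.979 = -4.4981
Step 2: grad_x = 2*4*-3.0462 = -24.3697, grad_y = 2*5*-4.4981 = -44.9811
  x_2 = -3.0462 - 0.01*-24.3697 = -2.8025
  y_2 = -4.4981 - 0.01*-44.9811 = -4.0483
Step 3: grad_x = 2*4*-2.8025 = -22.4201, grad_y = 2*5*-4.0483 = -40.483
  x_3 = -2.8025 - 0.01*-22.4201 = -2.5783
  y_3 = -4.0483 - 0.01*-40.483 = -3.6435
Step 4: grad_x = 2*4*-2.5783 = -20.6265, grad_y = 2*5*-3.6435 = -36.4347
  x_4 = -2.5783 - 0.01*-20.6265 = -2.372
  y_4 = -3.6435 - 0.01*-36.4347 = -3.2791
Step 5: grad_x = 2*4*-2.372 = -18.9764, grad_y = 2*5*-3.2791 = -32.7912
  x_5 = -2.372 - 0.01*-18.9764 = -2.1823
  y_5 = -3.2791 - 0.01*-32.7912 = -2.9512
f(-2.1823, -2.9512) = 4*(-2.1823)^2 + 5*(-2.9512)^2 = 62.5977


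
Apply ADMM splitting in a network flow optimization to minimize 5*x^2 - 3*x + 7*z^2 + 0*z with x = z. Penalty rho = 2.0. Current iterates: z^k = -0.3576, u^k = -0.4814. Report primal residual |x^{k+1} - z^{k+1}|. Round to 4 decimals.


ADMM iteration with rho = 2.0, z^k = -0.3576, u^k = -0.4814
Step 1: x-update.
Minimize 5*x^2 - 3*x + (2.0/2)*(x + 0.3576 - 0.4814)^2
FOC: (2*5 + 2.0)*x = 3 + 2.0*(-0.3576 + 0.4814)
x^{k+1} = 0.2706
Step 2: z-update.
Minimize 7*z^2 + 0*z + (2.0/2)*(0.2706 - z - 0.4814)^2
FOC: (2*7 + 2.0)*z = 0 + 2.0*(0.2706 - 0.4814)
z^{k+1} = -0.0263
Step 3: u-update.
u^{k+1} = -0.4814 + 0.2706 + 0.0263 = -0.1844
Step 4: Primal residual = |0.2706 + 0.0263| = 0.297


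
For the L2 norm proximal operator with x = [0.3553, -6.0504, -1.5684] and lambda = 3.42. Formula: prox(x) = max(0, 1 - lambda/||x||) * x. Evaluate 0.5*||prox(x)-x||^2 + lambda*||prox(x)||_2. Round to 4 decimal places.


Step 1: Compute ||x||.
||x|| = 6.2605
Step 2: Compute scaling factor.
scale = max(0, 1 - 3.42/6.2605) = 0.4537
Step 3: prox(x) = [0.1612, -2.7452, -0.7116]
||prox(x)|| = 2.8405
Step 4: Proximal objective.
0.5*||prox-x||^2 = 5.8482
lambda*||prox|| = 9.7145
Total = 15.5626


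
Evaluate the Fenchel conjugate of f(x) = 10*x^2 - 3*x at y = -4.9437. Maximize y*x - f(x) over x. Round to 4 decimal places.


f*(y) = sup_x {y*x - a*x^2 - b*x} = sup_x {(y-b)*x - a*x^2}
FOC: (y - b) - 2a*x = 0 => x* = (y - b)/(2a)
x* = (-4.9437 + 3)/(2*10) = -0.0972
f*(-4.9437) = (y-b)^2/(4a) = (-4.9437 + 3)^2/(4*10)
= 3.778/40 = 0.0944


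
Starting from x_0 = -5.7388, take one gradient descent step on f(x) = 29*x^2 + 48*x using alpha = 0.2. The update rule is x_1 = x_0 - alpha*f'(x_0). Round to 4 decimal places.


We compute the gradient at x_0 and apply the update.
f'(x) = 58*x + 48
f'(-5.7388) = 58*-5.7388 + 48 = -284.8504
x_1 = -5.7388 - 0.2*-284.8504 = 51.2313


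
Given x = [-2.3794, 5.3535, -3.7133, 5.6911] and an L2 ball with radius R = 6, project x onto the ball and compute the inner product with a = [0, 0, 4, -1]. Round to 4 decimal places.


Step 1: Compute ||x|| (intermediates to 6 decimals).
||x|| = sqrt((-2.3794)^2 + 5.3535^2 + (-3.7133)^2 + 5.6911^2) = 8.972108
Step 2: Project.
Since ||x|| > R, scale = R/||x|| = 6/8.972108 = 0.668739, proj(x) = scale * x
proj(x) = [-1.591198, 3.580094, -2.483229, 3.805861]
Step 3: Dot product.
a^T * proj(x) = 0*(-1.591198) + 0*3.580094 + 4*(-2.483229) - 1*3.805861 = -13.7388


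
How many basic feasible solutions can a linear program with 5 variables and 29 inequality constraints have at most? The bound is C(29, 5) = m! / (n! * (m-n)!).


Each vertex corresponds to some choice of n active constraints out of m, so the number of vertices is at most C(m, n) = m! / (n!(m-n)!).
m = 29, n = 5
Numerator: 29 * 28 * 27 * 26 * 25
Denominator: 5! = 120
C(29, 5) = 118755


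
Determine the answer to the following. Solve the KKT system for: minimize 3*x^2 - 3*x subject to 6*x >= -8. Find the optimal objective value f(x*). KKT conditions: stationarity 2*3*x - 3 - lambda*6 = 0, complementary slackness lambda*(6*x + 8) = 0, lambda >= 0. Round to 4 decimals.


Step 1: Try lambda = 0 (constraint inactive).
Stationarity: 2*3*x - 3 = 0
x* = 3/(2*3) = 0.5
Check constraint: 6*0.5 = 3.0 >= -8 -- satisfied.
Step 2: Compute optimal value.
f(x*) = 3*0.5^2 - 3*0.5 = -0.75


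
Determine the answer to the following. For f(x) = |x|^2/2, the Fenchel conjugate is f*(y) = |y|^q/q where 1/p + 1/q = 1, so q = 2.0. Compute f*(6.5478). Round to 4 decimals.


The conjugate exponent q satisfies 1/p + 1/q = 1.
p = 2, so q = 2/(2 - 1) = 2.0
|y|^q = 6.5478^2.0 = 42.8737
f*(6.5478) = 42.8737 / 2.0 = 21.4368


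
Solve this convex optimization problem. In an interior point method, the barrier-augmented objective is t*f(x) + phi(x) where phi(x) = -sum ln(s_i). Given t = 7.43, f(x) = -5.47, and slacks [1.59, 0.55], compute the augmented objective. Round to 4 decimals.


Step 1: Compute log-barrier.
ln values: [0.4637, -0.5978]
phi = -(0.4637 - 0.5978) = 0.1341
Step 2: Compute augmented objective.
t*f(x) = 7.43*-5.47 = -40.6421
Total = -40.6421 + 0.1341 = -40.508


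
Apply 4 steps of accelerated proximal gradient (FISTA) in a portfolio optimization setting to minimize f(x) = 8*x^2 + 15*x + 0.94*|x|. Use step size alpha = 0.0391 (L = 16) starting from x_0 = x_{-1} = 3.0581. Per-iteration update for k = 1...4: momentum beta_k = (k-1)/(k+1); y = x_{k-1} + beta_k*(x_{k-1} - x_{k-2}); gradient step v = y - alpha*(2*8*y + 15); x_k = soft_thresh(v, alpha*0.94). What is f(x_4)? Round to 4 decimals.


FISTA on f(x) = 8*x^2 + 15*x + 0.94*|x|
L = 16, alpha = 0.0391
Iteration 1: beta = 0.0, y = 3.0581 + 0.0*(3.0581 - 3.0581) = 3.0581
  grad(y) = 63.9296, v = y - alpha*grad = 0.5585
  prox(v) = soft_thresh(0.5585, 0.0368) = 0.5217
Iteration 2: beta = 0.3333, y = 0.5217 + 0.3333*(0.5217 - 3.0581) = -0.3238
  grad(y) = 9.8197, v = y - alpha*grad = -0.7077
  prox(v) = soft_thresh(-0.7077, 0.0368) = -0.671
Iteration 3: beta = 0.5, y = -0.671 + 0.5*(-0.671 - 0.5217) = -1.2673
  grad(y) = -5.2767, v = y - alpha*grad = -1.061
  prox(v) = soft_thresh(-1.061, 0.0368) = -1.0242
Iteration 4: beta = 0.6, y = -1.0242 + 0.6*(-1.0242 + 0.671) = -1.2362
  grad(y) = -4.7788, v = y - alpha*grad = -1.0493
  prox(v) = soft_thresh(-1.0493, 0.0368) = -1.0126
f(x_4) = 8*(-1.0126)^2 + 15*(-1.0126) + 0.94*|-1.0126| = -6.0343


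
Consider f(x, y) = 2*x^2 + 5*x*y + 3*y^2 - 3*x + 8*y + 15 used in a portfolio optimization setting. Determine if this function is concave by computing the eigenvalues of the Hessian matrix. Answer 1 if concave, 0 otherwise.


The Hessian of f(x,y) = 2*x^2 + 5*x*y + 3*y^2 - 3*x + 8*y + 15 is:
H = [[4, 5], [5, 6]]
Trace = 4 + 6 = 10
Determinant = 4*6 - (5)^2 = -1
Discriminant = (10)^2 - 4*-1 = 104.0
Eigenvalues: lambda_1 = -0.099, lambda_2 = 10.099
The function is not concave.

0


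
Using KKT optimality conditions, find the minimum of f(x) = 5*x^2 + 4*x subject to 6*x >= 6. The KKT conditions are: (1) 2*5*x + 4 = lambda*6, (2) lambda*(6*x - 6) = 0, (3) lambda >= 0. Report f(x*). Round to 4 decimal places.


Step 1: Try lambda = 0 (constraint inactive).
x_unc = -4/(2*5) = -0.4
Check: 6*-0.4 = -2.4 < 6 -- violated!
Step 2: Constraint must be active: 6*x = 6
x* = 6/6 = 1.0
lambda = (2*5*1.0 + 4)/6 = 2.3333
Step 3: Compute optimal value.
f(x*) = 5*1.0^2 + 4*1.0 = 9.0


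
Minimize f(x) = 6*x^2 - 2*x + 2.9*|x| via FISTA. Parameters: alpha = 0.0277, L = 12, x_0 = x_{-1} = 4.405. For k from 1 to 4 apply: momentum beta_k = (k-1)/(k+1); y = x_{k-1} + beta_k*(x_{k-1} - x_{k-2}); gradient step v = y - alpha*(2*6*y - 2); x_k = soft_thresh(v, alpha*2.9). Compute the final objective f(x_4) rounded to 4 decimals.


FISTA on f(x) = 6*x^2 - 2*x + 2.9*|x|
L = 12, alpha = 0.0277
Iteration 1: beta = 0.0, y = 4.405 + 0.0*(4.405 - 4.405) = 4.405
  grad(y) = 50.86, v = y - alpha*grad = 2.9962
  prox(v) = soft_thresh(2.9962, 0.0803) = 2.9158
Iteration 2: beta = 0.3333, y = 2.9158 + 0.3333*(2.9158 - 4.405) = 2.4195
  grad(y) = 27.0336, v = y - alpha*grad = 1.6706
  prox(v) = soft_thresh(1.6706, 0.0803) = 1.5903
Iteration 3: beta = 0.5, y = 1.5903 + 0.5*(1.5903 - 2.9158) = 0.9275
  grad(y) = 9.1304, v = y - alpha*grad = 0.6746
  prox(v) = soft_thresh(0.6746, 0.0803) = 0.5943
Iteration 4: beta = 0.6, y = 0.5943 + 0.6*(0.5943 - 1.5903) = -0.0033
  grad(y) = -2.0398, v = y - alpha*grad = 0.0532
  prox(v) = soft_thresh(0.0532, 0.0803) = 0.0
f(x_4) = 6*0.0^2 - 2*0.0 + 2.9*|0.0| = 0.0


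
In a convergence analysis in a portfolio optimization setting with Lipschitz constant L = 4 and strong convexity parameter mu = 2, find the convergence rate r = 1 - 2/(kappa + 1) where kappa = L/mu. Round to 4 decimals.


Step 1: Compute the condition number.
kappa = L/mu = 4/2 = 2.0
Step 2: Compute the convergence rate.
r = 1 - 2/(kappa + 1) = 1 - 2*mu/(L + mu) = (L - mu)/(L + mu) = 2/6 = 0.3333


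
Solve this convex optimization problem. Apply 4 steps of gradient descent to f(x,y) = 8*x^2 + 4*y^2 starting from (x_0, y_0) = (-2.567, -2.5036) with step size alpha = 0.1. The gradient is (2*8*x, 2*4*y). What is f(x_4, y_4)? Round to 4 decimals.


Gradient descent on f(x,y) = 8*x^2 + 4*y^2.
Starting point: (-2.567, -2.5036), alpha = 0.1
Step 1: grad_x = 2*8*-2.567 = -41.072, grad_y = 2*4*-2.5036 = -20.0288
  x_1 = -2.567 - 0.1*-41.072 = 1.5402
  y_1 = -2.5036 - 0.1*-20.0288 = -0.5007
Step 2: grad_x = 2*8*1.5402 = 24.6432, grad_y = 2*4*-0.5007 = -4.0058
  x_2 = 1.5402 - 0.1*24.6432 = -0.9241
  y_2 = -0.5007 - 0.1*-4.0058 = -0.1001
Step 3: grad_x = 2*8*-0.9241 = -14.7859, grad_y = 2*4*-0.1001 = -0.8012
  x_3 = -0.9241 - 0.1*-14.7859 = 0.5545
  y_3 = -0.1001 - 0.1*-0.8012 = -0.02
Step 4: grad_x = 2*8*0.5545 = 8.8716, grad_y = 2*4*-0.02 = -0.1602
  x_4 = 0.5545 - 0.1*8.8716 = -0.3327
  y_4 = -0.02 - 0.1*-0.1602 = -0.004
f(-0.3327, -0.004) = 8*(-0.3327)^2 + 4*(-0.004)^2 = 0.8855


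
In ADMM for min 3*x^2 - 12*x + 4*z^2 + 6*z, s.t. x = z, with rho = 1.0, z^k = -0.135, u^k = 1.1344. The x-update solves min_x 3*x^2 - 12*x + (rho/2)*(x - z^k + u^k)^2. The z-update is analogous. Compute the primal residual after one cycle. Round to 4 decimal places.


ADMM iteration with rho = 1.0, z^k = -0.135, u^k = 1.1344
Step 1: x-update.
Minimize 3*x^2 - 12*x + (1.0/2)*(x + 0.135 + 1.1344)^2
FOC: (2*3 + 1.0)*x = 12 + 1.0*(-0.135 - 1.1344)
x^{k+1} = 1.5329
Step 2: z-update.
Minimize 4*z^2 + 6*z + (1.0/2)*(1.5329 - z + 1.1344)^2
FOC: (2*4 + 1.0)*z = -6 + 1.0*(1.5329 + 1.1344)
z^{k+1} = -0.3703
Step 3: u-update.
u^{k+1} = 1.1344 + 1.5329 + 0.3703 = 3.0376
Step 4: Primal residual = |1.5329 + 0.3703| = 1.9032


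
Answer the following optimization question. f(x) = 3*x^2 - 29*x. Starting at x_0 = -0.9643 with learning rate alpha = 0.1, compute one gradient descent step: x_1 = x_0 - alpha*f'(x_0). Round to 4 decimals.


We compute the gradient at x_0 and apply the update.
f'(x) = 6*x - 29
f'(-0.9643) = 6*-0.9643 - 29 = -34.7858
x_1 = -0.9643 - 0.1*-34.7858 = 2.5143


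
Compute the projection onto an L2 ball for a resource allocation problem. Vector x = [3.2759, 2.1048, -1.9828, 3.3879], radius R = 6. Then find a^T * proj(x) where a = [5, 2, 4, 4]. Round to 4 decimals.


Step 1: Compute ||x|| (intermediates to 6 decimals).
||x|| = sqrt(3.2759^2 + 2.1048^2 + (-1.9828)^2 + 3.3879^2) = 5.529111
Step 2: Project.
Since ||x|| <= R, proj = x (no scaling needed).
proj(x) = [3.2759, 2.1048, -1.9828, 3.3879]
Step 3: Dot product.
a^T * proj(x) = 5*3.2759 + 2*2.1048 + 4*(-1.9828) + 4*3.3879 = 26.2095


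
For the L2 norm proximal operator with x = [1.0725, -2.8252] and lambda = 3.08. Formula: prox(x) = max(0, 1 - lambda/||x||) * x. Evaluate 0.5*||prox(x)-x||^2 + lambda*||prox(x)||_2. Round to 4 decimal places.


Step 1: Compute ||x||.
||x|| = 3.0219
Step 2: Compute scaling factor.
scale = max(0, 1 - 3.08/3.0219) = 0.0
Step 3: prox(x) = [0.0, -0.0]
||prox(x)|| = 0.0
Step 4: Proximal objective.
0.5*||prox-x||^2 = 4.566
lambda*||prox|| = 0.0
Total = 4.566


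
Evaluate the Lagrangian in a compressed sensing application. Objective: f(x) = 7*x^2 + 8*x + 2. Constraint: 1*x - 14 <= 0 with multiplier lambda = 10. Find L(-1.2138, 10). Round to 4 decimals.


Step 1: Evaluate f(x).
f(-1.2138) = 7*(-1.2138)^2 + 8*(-1.2138) + 2 = 2.6028
Step 2: Evaluate g(x).
g(-1.2138) = 1*-1.2138 - 14 = -15.2138
Step 3: Compute Lagrangian.
L = 2.6028 + 10*-15.2138 = -149.5352


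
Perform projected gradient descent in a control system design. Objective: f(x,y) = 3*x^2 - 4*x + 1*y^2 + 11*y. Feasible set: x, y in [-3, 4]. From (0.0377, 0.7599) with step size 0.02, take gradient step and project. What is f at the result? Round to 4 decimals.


Step 1: Compute gradient at (0.0377, 0.7599).
grad_x = 2*3*0.0377 - 4 = -3.7738
grad_y = 2*1*0.7599 + 11 = 12.5198
Step 2: Gradient step.
x_raw = 0.0377 - 0.02*-3.7738 = 0.1132
y_raw = 0.7599 - 0.02*12.5198 = 0.5095
Step 3: Project onto [-3, 4].
x_proj = clip(0.1132) = 0.1132
y_proj = clip(0.5095) = 0.5095
Step 4: Evaluate f.
f(0.1132, 0.5095) = 5.4499


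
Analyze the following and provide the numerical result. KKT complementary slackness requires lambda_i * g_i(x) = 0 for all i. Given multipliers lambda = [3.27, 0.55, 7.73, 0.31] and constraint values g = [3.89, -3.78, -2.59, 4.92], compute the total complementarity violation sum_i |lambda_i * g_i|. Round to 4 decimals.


KKT complementary slackness check:
lambda_1 * g_1 = 3.27 * 3.89 = 12.7203
lambda_2 * g_2 = 0.55 * -3.78 = -2.079
lambda_3 * g_3 = 7.73 * -2.59 = -20.0207
lambda_4 * g_4 = 0.31 * 4.92 = 1.5252
Total violation = 12.7203 + 2.079 + 20.0207 + 1.5252 = 36.3452


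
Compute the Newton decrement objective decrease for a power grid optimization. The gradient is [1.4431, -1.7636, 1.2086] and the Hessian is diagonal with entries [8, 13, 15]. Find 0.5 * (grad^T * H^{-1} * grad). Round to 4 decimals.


Step 1: H is diagonal, so H^(-1) * g = [0.1804, -0.1357, 0.0806].
Step 2: g^T H^(-1) g = sum_i g_i^2 / H_ii
  = (1.4431)^2/8 + (-1.7636)^2/13 + (1.2086)^2/15
  = 0.2603 + 0.2393 + 0.0974 = 0.597
Step 3: Objective decrease = 0.5 * g^T H^(-1) g = 0.2985


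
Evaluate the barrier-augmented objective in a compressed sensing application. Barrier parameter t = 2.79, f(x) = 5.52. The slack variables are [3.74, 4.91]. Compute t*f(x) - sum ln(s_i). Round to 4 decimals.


Step 1: Compute log-barrier.
ln values: [1.3191, 1.5913]
phi = -(1.3191 + 1.5913) = -2.9104
Step 2: Compute augmented objective.
t*f(x) = 2.79*5.52 = 15.4008
Total = 15.4008 - 2.9104 = 12.4904


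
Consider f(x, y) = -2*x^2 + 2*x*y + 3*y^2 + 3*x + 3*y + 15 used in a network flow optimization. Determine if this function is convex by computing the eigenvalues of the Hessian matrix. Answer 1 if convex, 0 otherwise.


The Hessian of f(x,y) = -2*x^2 + 2*x*y + 3*y^2 + 3*x + 3*y + 15 is:
H = [[-4, 2], [2, 6]]
Trace = -4 + 6 = 2
Determinant = -4*6 - (2)^2 = -28
Discriminant = (2)^2 - 4*-28 = 116.0
Eigenvalues: lambda_1 = -4.3852, lambda_2 = 6.3852
The function is not convex.

0


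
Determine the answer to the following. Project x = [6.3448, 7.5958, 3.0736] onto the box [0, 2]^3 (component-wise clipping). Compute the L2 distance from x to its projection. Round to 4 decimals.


Project each component onto [0, 2].
clip(6.3448) = 2.0, clip(7.5958) = 2.0, clip(3.0736) = 2.0
Projection = [2.0, 2.0, 2.0]
Squared diffs: [18.8773, 31.313, 1.1526]
Distance = sqrt(51.3429) = 7.1654


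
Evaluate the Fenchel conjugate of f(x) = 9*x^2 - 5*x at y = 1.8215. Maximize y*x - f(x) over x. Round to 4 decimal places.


f*(y) = sup_x {y*x - a*x^2 - b*x} = sup_x {(y-b)*x - a*x^2}
FOC: (y - b) - 2a*x = 0 => x* = (y - b)/(2a)
x* = (1.8215 + 5)/(2*9) = 0.379
f*(1.8215) = (y-b)^2/(4a) = (1.8215 + 5)^2/(4*9)
= 46.5329/36 = 1.2926


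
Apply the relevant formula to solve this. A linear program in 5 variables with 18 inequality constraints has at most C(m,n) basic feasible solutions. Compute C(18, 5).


Each vertex corresponds to some choice of n active constraints out of m, so the number of vertices is at most C(m, n) = m! / (n!(m-n)!).
m = 18, n = 5
Numerator: 18 * 17 * 16 * 15 * 14
Denominator: 5! = 120
C(18, 5) = 8568


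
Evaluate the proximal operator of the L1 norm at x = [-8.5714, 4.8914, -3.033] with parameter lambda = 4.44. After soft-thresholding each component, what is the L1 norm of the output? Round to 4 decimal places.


Soft-thresholding with lambda = 4.44:
prox(-8.5714) = sign(-8.5714)*max(|-8.5714| - 4.44, 0) = -4.1314
prox(4.8914) = sign(4.8914)*max(|4.8914| - 4.44, 0) = 0.4514
prox(-3.033) = sign(-3.033)*max(|-3.033| - 4.44, 0) = 0.0
prox(x) = [-4.1314, 0.4514, 0.0]
||prox(x)||_1 = 4.1314 + 0.4514 + 0.0 = 4.5828


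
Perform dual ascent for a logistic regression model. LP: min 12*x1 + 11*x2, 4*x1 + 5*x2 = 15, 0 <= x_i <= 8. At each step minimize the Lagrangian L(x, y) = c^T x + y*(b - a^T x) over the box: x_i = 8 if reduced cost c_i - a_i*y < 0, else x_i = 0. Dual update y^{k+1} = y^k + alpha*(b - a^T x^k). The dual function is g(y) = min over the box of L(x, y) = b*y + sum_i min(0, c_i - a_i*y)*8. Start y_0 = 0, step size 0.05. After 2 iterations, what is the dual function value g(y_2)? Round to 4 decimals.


Dual ascent for LP: min 12*x1 + 11*x2, 4*x1 + 5*x2 = 15, 0 <= x_i <= 8
Step 1: y^k = 0.0, reduced costs: (12.0, 11.0)
  x^k = (0.0, 0.0), subgradient = b - a^T x = 15.0
  y^{k+1} = 0.0 + 0.05*15.0 = 0.75
Step 2: y^k = 0.75, reduced costs: (9.0, 7.25)
  x^k = (0.0, 0.0), subgradient = b - a^T x = 15.0
  y^{k+1} = 0.75 + 0.05*15.0 = 1.5
Dual objective at y_2 = 1.5: reduced costs (6.0, 3.5), box minimizer x = (0.0, 0.0)
g(y_2) = b*y + (c1 - a1*y)*x1 + (c2 - a2*y)*x2 = 15*1.5 + 6.0*0.0 + 3.5*0.0 = 22.5 + 0.0 + 0.0 = 22.5


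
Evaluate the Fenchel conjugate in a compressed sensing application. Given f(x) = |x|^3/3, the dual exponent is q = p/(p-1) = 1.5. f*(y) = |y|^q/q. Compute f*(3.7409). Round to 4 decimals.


The conjugate exponent q satisfies 1/p + 1/q = 1.
p = 3, so q = 3/(3 - 1) = 1.5
|y|^q = 3.7409^1.5 = 7.2354
f*(3.7409) = 7.2354 / 1.5 = 4.8236
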